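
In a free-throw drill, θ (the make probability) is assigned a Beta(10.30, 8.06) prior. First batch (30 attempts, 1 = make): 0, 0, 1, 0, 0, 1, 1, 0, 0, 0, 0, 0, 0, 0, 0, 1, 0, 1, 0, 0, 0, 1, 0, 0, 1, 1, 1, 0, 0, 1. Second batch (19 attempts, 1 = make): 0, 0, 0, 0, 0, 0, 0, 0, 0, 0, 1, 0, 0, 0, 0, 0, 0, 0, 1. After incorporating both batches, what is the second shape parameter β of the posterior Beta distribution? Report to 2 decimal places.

45.06

The Beta prior is conjugate to a Binomial/Bernoulli likelihood; the update adds successes to α and failures to β.
After batch 1: Beta(10.30+10, 8.06+20) = Beta(20.30, 28.06).
After batch 2: Beta(20.30+2, 28.06+17) = Beta(22.30, 45.06).
Posterior β = 45.06.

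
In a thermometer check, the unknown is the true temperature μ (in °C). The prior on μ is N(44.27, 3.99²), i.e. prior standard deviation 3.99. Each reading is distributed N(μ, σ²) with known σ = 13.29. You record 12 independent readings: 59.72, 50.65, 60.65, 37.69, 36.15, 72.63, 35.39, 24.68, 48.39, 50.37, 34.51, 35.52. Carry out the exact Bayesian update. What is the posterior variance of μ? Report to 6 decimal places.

For Normal data with known variance σ², a Normal(μ₀, σ₀²) prior on μ is conjugate. Posterior precision = 1/σ₀² + n/σ²; posterior mean is the precision-weighted average of μ₀ and x̄.
σ₀² = 3.99² = 15.9201, σ² = 13.29² = 176.6241; σ² + n·σ₀² = 176.6241 + 12·15.9201 = 367.6653.
Posterior precision = 1/σ₀² + n/σ² = 1/15.9201 + 12/176.6241 = (σ² + n·σ₀²)/(σ₀²σ²) = 367.6653/(15.9201·176.6241); posterior variance σₙ² = σ₀²σ²/(σ² + n·σ₀²) = 15.9201·176.6241/367.6653 = 7.647916.

7.647916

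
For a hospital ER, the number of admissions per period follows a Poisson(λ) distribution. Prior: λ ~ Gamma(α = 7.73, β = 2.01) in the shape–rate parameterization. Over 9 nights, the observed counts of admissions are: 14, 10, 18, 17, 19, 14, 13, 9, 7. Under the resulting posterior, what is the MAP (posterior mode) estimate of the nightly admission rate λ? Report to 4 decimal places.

With a Gamma(shape α, rate β) prior, the Poisson likelihood is conjugate: the posterior is Gamma(α + ΣXᵢ, β + n).
Sum of counts S = 121 over n = 9 nights.
Posterior: Gamma(α+S, β+n) = Gamma(7.73+121, 2.01+9) = Gamma(128.73, 11.01).
Mode of Gamma(α,β) for α≥1 is (α−1)/β = 127.73/11.01 = 11.6013.

11.6013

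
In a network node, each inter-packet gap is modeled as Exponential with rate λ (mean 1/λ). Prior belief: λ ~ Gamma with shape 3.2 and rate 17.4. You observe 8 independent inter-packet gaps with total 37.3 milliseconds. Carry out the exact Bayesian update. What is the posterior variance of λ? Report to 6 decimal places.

With a Gamma(shape α, rate β) prior on the exponential rate λ, the posterior after n observations with total T = Σxᵢ is Gamma(α+n, β+T).
Posterior: Gamma(3.2+8, 17.4+37.3) = Gamma(11.2, 54.7).
Var = α/β² = 0.003743.

0.003743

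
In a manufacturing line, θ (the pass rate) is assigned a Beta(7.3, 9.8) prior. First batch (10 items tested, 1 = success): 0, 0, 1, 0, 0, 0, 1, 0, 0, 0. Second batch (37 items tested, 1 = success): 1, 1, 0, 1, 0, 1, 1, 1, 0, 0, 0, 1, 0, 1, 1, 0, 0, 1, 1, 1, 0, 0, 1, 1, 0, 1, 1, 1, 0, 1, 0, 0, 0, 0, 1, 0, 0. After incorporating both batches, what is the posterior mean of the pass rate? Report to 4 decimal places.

The Beta prior is conjugate to a Binomial/Bernoulli likelihood; the update adds successes to α and failures to β.
After batch 1: Beta(7.3+2, 9.8+8) = Beta(9.3, 17.8).
After batch 2: Beta(9.3+19, 17.8+18) = Beta(28.3, 35.8).
Posterior mean = α/(α+β) = 28.3/64.1 = 0.4415.

0.4415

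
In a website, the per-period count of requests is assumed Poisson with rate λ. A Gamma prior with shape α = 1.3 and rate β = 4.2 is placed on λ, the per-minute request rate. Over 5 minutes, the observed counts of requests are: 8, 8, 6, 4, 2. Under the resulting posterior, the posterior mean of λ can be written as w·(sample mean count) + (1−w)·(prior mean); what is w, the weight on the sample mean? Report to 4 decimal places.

With a Gamma(shape α, rate β) prior, the Poisson likelihood is conjugate: the posterior is Gamma(α + ΣXᵢ, β + n).
Posterior mean = (α₀+S)/(β₀+n) = [n/(β₀+n)]·(S/n) + [β₀/(β₀+n)]·(α₀/β₀), so only n and β₀ enter the weight.
Weight on data w = n/(β₀+n) = 5/(4.2+5) = 5/9.2 = 0.5435.

0.5435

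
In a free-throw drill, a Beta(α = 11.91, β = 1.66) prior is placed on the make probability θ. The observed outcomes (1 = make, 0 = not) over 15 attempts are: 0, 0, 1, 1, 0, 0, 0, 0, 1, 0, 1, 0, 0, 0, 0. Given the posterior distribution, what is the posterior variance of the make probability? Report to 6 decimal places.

The Beta prior is conjugate to a Binomial/Bernoulli likelihood; the update adds successes to α and failures to β.
Posterior: Beta(α+k, β+n−k) = Beta(11.91+4, 1.66+11) = Beta(15.91, 12.66).
Var = αβ/((α+β)²(α+β+1)) = 15.91·12.66/(28.57²·29.57) = 0.008345.

0.008345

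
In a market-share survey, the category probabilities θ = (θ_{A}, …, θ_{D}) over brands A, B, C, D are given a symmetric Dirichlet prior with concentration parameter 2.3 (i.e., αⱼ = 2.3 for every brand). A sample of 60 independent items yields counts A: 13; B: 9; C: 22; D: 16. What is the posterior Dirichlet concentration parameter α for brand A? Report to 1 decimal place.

The Dirichlet prior is conjugate to the Multinomial likelihood: each posterior αⱼ = prior αⱼ + observed count nⱼ.
Posterior concentration: (15.3, 11.3, 24.3, 18.3), total = 69.2.
α_{A} = 2.3 + 13 = 15.3.

15.3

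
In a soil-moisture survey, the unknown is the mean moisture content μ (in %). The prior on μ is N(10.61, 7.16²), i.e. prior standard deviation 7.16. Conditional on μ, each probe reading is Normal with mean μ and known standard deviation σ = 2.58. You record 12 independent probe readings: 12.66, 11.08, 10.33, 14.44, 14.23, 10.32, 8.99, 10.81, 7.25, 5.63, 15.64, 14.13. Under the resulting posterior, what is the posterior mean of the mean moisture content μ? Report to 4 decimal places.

11.2852

For Normal data with known variance σ², a Normal(μ₀, σ₀²) prior on μ is conjugate. Posterior precision = 1/σ₀² + n/σ²; posterior mean is the precision-weighted average of μ₀ and x̄.
Σxᵢ = 12.66 + 11.08 + 10.33 + 14.44 + 14.23 + 10.32 + 8.99 + 10.81 + 7.25 + 5.63 + 15.64 + 14.13 = 135.51, so n·x̄ = 135.51.
σ₀² = 7.16² = 51.2656, σ² = 2.58² = 6.6564; σ² + n·σ₀² = 6.6564 + 12·51.2656 = 621.8436.
Posterior mean = (μ₀/σ₀² + n·x̄/σ²)/(1/σ₀² + n/σ²) = (σ²·μ₀ + σ₀²·n·x̄)/(σ² + n·σ₀²) = (6.6564·10.61 + 51.2656·135.51)/621.8436 = 7017.62586/621.8436 = 11.2852.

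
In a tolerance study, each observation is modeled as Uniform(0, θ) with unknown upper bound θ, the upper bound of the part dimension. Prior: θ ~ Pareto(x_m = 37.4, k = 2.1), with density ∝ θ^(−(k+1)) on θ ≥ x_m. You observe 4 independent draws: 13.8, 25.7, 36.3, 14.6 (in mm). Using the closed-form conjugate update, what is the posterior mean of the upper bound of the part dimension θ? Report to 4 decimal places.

A Pareto(scale x_m, shape k) prior on the upper bound θ of Uniform(0, θ) is conjugate: posterior is Pareto(max(x_m, max xᵢ), k + n).
Sample maximum = 36.3; prior scale x_m = 37.4 → posterior scale = max = 37.4.
Posterior shape = 2.1 + 4 = 6.1.
E[θ|data] = k·x_m/(k−1) = 6.1·37.4/5.1 = 44.7333.

44.7333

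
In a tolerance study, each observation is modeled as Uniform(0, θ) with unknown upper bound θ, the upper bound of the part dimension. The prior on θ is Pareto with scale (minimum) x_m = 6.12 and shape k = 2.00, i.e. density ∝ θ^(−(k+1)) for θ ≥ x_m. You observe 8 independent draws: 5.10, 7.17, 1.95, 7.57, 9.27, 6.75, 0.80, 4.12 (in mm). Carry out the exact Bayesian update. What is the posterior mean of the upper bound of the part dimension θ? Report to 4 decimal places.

A Pareto(scale x_m, shape k) prior on the upper bound θ of Uniform(0, θ) is conjugate: posterior is Pareto(max(x_m, max xᵢ), k + n).
Sample maximum = 9.27; prior scale x_m = 6.12 → posterior scale = max = 9.27.
Posterior shape = 2.00 + 8 = 10.00.
E[θ|data] = k·x_m/(k−1) = 10.00·9.27/9.00 = 10.3000.

10.3000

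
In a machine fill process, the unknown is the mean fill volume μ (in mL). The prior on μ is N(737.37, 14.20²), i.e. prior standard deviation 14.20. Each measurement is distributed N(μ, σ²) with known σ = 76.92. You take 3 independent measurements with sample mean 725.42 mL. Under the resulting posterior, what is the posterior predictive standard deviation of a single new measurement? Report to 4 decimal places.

78.1001

For Normal data with known variance σ², a Normal(μ₀, σ₀²) prior on μ is conjugate. Posterior precision = 1/σ₀² + n/σ²; posterior mean is the precision-weighted average of μ₀ and x̄.
σ₀² = 14.20² = 201.64, σ² = 76.92² = 5916.6864; σ² + n·σ₀² = 5916.6864 + 3·201.64 = 6521.6064.
Posterior precision = 1/σ₀² + n/σ² = 1/201.64 + 3/5916.6864 = (σ² + n·σ₀²)/(σ₀²σ²) = 6521.6064/(201.64·5916.6864); posterior variance σₙ² = σ₀²σ²/(σ² + n·σ₀²) = 201.64·5916.6864/6521.6064 = 182.936622.
Predictive variance for one new observation = σₙ² + σ² = 201.64·5916.6864/6521.6064 + 5916.6864 = σ²·(σ₀² + 6521.6064)/6521.6064 = 5916.6864·6723.2464/6521.6064 = 6099.623022; SD = √(5916.6864·6723.2464/6521.6064) = 78.1001.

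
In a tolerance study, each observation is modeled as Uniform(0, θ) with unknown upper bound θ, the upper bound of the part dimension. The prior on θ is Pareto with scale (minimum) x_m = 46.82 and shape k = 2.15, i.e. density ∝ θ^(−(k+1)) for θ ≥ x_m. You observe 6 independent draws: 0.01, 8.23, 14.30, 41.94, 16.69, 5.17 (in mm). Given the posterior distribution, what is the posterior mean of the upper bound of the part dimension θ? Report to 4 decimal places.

A Pareto(scale x_m, shape k) prior on the upper bound θ of Uniform(0, θ) is conjugate: posterior is Pareto(max(x_m, max xᵢ), k + n).
Sample maximum = 41.94; prior scale x_m = 46.82 → posterior scale = max = 46.82.
Posterior shape = 2.15 + 6 = 8.15.
E[θ|data] = k·x_m/(k−1) = 8.15·46.82/7.15 = 53.3683.

53.3683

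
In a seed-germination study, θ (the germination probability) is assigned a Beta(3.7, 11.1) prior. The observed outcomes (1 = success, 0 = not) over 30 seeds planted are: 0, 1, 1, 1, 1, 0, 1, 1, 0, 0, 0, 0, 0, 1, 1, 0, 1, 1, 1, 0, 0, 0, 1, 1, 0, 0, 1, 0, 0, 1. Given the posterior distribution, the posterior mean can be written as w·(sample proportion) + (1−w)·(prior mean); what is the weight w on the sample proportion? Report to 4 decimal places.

The Beta prior is conjugate to a Binomial/Bernoulli likelihood; the update adds successes to α and failures to β.
Posterior mean = (α₀+k)/(α₀+β₀+n) = [n/(α₀+β₀+n)]·(k/n) + [(α₀+β₀)/(α₀+β₀+n)]·α₀/(α₀+β₀), so only n and the prior enter the weight.
The weight on the data is w = n/(α₀+β₀+n) = 30/(3.7+11.1+30) = 30/44.8 = 0.6696.

0.6696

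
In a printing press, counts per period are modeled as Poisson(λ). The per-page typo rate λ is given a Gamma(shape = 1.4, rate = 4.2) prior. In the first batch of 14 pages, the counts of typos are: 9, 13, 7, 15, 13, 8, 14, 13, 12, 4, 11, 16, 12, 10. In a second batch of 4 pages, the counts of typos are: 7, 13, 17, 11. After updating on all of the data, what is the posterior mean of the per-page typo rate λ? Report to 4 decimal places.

With a Gamma(shape α, rate β) prior, the Poisson likelihood is conjugate: the posterior is Gamma(α + ΣXᵢ, β + n).
Batch 1: sum of counts S = 157 over n = 14 pages.
After batch 1: Gamma(α+S, β+n) = Gamma(1.4+157, 4.2+14) = Gamma(158.4, 18.2).
Batch 2: sum of counts S = 48 over n = 4 pages.
After batch 2: Gamma(α+S, β+n) = Gamma(158.4+48, 18.2+4) = Gamma(206.4, 22.2).
Posterior mean = α/β = 206.4/22.2 = 9.2973.

9.2973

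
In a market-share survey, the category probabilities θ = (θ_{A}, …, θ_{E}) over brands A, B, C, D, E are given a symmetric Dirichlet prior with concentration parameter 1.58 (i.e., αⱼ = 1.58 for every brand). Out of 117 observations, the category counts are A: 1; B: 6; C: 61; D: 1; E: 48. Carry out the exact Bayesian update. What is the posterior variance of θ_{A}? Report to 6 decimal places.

0.000161

The Dirichlet prior is conjugate to the Multinomial likelihood: each posterior αⱼ = prior αⱼ + observed count nⱼ.
Posterior concentration: (2.58, 7.58, 62.58, 2.58, 49.58), total = 124.90.
Var[θ_j] = α_j(Σα−α_j)/((Σα)²(Σα+1)) = 2.58·122.32/(124.90²·125.90) = 0.000161.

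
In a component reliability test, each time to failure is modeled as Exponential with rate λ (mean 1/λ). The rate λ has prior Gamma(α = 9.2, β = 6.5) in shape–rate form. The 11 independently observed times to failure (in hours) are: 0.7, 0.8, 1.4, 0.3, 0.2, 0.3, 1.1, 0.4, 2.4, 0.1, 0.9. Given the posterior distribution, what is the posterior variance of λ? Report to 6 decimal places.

With a Gamma(shape α, rate β) prior on the exponential rate λ, the posterior after n observations with total T = Σxᵢ is Gamma(α+n, β+T).
Sum of observations T = 8.6 hours; n = 11.
Posterior: Gamma(9.2+11, 6.5+8.6) = Gamma(20.2, 15.1).
Var = α/β² = 0.088593.

0.088593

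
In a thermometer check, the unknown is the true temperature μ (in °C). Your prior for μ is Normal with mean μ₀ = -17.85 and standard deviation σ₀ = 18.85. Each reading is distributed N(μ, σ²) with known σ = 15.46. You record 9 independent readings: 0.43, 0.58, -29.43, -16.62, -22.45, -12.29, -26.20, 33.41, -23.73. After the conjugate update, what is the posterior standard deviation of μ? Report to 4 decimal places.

4.9709

For Normal data with known variance σ², a Normal(μ₀, σ₀²) prior on μ is conjugate. Posterior precision = 1/σ₀² + n/σ²; posterior mean is the precision-weighted average of μ₀ and x̄.
σ₀² = 18.85² = 355.3225, σ² = 15.46² = 239.0116; σ² + n·σ₀² = 239.0116 + 9·355.3225 = 3436.9141.
Posterior precision = 1/σ₀² + n/σ² = 1/355.3225 + 9/239.0116 = (σ² + n·σ₀²)/(σ₀²σ²) = 3436.9141/(355.3225·239.0116); posterior variance σₙ² = σ₀²σ²/(σ² + n·σ₀²) = 355.3225·239.0116/3436.9141 = 24.710015.
Posterior SD = √σₙ² = √(355.3225·239.0116/3436.9141) = 4.9709.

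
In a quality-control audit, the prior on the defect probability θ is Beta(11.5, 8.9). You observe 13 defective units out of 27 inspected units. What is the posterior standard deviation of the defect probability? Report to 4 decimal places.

0.0718

The Beta prior is conjugate to a Binomial/Bernoulli likelihood; the update adds successes to α and failures to β.
Posterior: Beta(α+k, β+n−k) = Beta(11.5+13, 8.9+14) = Beta(24.5, 22.9).
Var = αβ/((α+β)²(α+β+1)) = 24.5·22.9/(47.4²·48.4) = 0.00515940; SD = √0.00515940 = 0.0718.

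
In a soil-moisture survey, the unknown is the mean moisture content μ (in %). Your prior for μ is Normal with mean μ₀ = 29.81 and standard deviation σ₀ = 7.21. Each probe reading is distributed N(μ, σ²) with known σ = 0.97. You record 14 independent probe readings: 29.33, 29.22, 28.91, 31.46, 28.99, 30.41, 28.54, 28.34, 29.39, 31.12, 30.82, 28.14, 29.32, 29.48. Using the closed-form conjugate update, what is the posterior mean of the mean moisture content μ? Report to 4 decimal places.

29.5339

For Normal data with known variance σ², a Normal(μ₀, σ₀²) prior on μ is conjugate. Posterior precision = 1/σ₀² + n/σ²; posterior mean is the precision-weighted average of μ₀ and x̄.
Σxᵢ = 29.33 + 29.22 + 28.91 + 31.46 + 28.99 + 30.41 + 28.54 + 28.34 + 29.39 + 31.12 + 30.82 + 28.14 + 29.32 + 29.48 = 413.47, so n·x̄ = 413.47.
σ₀² = 7.21² = 51.9841, σ² = 0.97² = 0.9409; σ² + n·σ₀² = 0.9409 + 14·51.9841 = 728.7183.
Posterior mean = (μ₀/σ₀² + n·x̄/σ²)/(1/σ₀² + n/σ²) = (σ²·μ₀ + σ₀²·n·x̄)/(σ² + n·σ₀²) = (0.9409·29.81 + 51.9841·413.47)/728.7183 = 21521.914056/728.7183 = 29.5339.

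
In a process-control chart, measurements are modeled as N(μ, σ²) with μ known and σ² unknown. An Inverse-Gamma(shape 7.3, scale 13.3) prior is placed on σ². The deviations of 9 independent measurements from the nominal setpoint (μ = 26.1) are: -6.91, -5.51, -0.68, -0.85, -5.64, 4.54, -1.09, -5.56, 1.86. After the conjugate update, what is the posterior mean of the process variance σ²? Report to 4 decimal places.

8.9757

With known mean μ and an Inverse-Gamma(α, β) prior on σ², the Normal likelihood is conjugate: posterior is Inv-Gamma(α + n/2, β + Σ(xᵢ−μ)²/2).
Σ(xᵢ−μ)² = (-6.91)² + (-5.51)² + (-0.68)² + (-0.85)² + (-5.64)² + (4.54)² + (-1.09)² + (-5.56)² + (1.86)² = 167.2756.
Posterior: Inv-Gamma(7.3 + 9/2, 13.3 + 167.2756/2) = Inv-Gamma(11.80, 96.93780).
E[σ²|data] = β/(α−1) = 96.93780/10.80 = 8.9757.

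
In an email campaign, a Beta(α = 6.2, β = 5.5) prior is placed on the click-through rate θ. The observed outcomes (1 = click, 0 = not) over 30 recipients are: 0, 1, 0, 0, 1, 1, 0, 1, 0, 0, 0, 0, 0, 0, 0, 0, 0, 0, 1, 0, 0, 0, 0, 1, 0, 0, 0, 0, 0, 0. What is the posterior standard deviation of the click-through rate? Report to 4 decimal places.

The Beta prior is conjugate to a Binomial/Bernoulli likelihood; the update adds successes to α and failures to β.
Posterior: Beta(α+k, β+n−k) = Beta(6.2+6, 5.5+24) = Beta(12.2, 29.5).
Var = αβ/((α+β)²(α+β+1)) = 12.2·29.5/(41.7²·42.7) = 0.00484710; SD = √0.00484710 = 0.0696.

0.0696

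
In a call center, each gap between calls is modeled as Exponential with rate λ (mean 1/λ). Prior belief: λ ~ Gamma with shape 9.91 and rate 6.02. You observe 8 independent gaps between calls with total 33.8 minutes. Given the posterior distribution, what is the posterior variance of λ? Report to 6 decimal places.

0.011295

With a Gamma(shape α, rate β) prior on the exponential rate λ, the posterior after n observations with total T = Σxᵢ is Gamma(α+n, β+T).
Posterior: Gamma(9.91+8, 6.02+33.8) = Gamma(17.91, 39.82).
Var = α/β² = 0.011295.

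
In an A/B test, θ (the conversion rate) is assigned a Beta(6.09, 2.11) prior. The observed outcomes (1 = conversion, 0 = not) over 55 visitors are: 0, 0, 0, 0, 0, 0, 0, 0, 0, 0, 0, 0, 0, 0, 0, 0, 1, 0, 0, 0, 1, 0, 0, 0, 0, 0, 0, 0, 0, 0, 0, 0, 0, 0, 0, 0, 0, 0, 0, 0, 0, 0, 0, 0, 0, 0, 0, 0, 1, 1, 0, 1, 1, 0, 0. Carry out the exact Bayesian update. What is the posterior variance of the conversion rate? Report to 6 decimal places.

0.002410

The Beta prior is conjugate to a Binomial/Bernoulli likelihood; the update adds successes to α and failures to β.
Posterior: Beta(α+k, β+n−k) = Beta(6.09+6, 2.11+49) = Beta(12.09, 51.11).
Var = αβ/((α+β)²(α+β+1)) = 12.09·51.11/(63.20²·64.20) = 0.002410.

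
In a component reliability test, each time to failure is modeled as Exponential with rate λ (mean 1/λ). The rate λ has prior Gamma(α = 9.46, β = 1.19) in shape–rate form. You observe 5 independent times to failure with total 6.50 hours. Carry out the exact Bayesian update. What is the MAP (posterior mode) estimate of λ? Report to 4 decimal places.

With a Gamma(shape α, rate β) prior on the exponential rate λ, the posterior after n observations with total T = Σxᵢ is Gamma(α+n, β+T).
Posterior: Gamma(9.46+5, 1.19+6.50) = Gamma(14.46, 7.69).
Mode = (α−1)/β = 1.7503.

1.7503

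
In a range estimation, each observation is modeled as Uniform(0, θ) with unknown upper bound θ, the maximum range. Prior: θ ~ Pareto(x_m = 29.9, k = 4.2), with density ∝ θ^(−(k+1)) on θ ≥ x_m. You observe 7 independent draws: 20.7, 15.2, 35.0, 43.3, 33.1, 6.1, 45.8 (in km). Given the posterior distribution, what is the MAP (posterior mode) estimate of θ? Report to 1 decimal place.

45.8

A Pareto(scale x_m, shape k) prior on the upper bound θ of Uniform(0, θ) is conjugate: posterior is Pareto(max(x_m, max xᵢ), k + n).
Sample maximum = 45.8; prior scale x_m = 29.9 → posterior scale = max = 45.8.
Posterior shape = 4.2 + 7 = 11.2.
The Pareto density is decreasing on [x_m, ∞), so the mode is x_m = 45.8.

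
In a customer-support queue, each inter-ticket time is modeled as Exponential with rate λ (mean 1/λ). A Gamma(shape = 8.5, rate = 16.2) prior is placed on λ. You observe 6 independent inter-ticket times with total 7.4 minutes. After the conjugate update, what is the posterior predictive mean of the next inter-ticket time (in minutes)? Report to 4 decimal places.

With a Gamma(shape α, rate β) prior on the exponential rate λ, the posterior after n observations with total T = Σxᵢ is Gamma(α+n, β+T).
Posterior: Gamma(8.5+6, 16.2+7.4) = Gamma(14.5, 23.6).
The predictive distribution for the next observation is Lomax; its mean is β/(α−1) = 23.6/13.5 = 1.7481.

1.7481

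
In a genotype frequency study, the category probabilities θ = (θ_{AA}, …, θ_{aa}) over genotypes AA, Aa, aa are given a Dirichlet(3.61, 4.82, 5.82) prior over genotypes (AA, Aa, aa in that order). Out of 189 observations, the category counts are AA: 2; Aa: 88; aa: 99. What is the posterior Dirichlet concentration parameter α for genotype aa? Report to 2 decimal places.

104.82

The Dirichlet prior is conjugate to the Multinomial likelihood: each posterior αⱼ = prior αⱼ + observed count nⱼ.
Posterior concentration: (5.61, 92.82, 104.82), total = 203.25.
α_{aa} = 5.82 + 99 = 104.82.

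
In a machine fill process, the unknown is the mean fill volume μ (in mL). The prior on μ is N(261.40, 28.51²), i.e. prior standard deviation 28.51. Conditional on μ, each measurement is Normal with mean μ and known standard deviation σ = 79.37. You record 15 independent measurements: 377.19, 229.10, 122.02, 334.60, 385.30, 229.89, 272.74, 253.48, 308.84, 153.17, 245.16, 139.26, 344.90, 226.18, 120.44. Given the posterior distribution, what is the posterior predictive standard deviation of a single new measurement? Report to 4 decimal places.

For Normal data with known variance σ², a Normal(μ₀, σ₀²) prior on μ is conjugate. Posterior precision = 1/σ₀² + n/σ²; posterior mean is the precision-weighted average of μ₀ and x̄.
σ₀² = 28.51² = 812.8201, σ² = 79.37² = 6299.5969; σ² + n·σ₀² = 6299.5969 + 15·812.8201 = 18491.8984.
Posterior precision = 1/σ₀² + n/σ² = 1/812.8201 + 15/6299.5969 = (σ² + n·σ₀²)/(σ₀²σ²) = 18491.8984/(812.8201·6299.5969); posterior variance σₙ² = σ₀²σ²/(σ² + n·σ₀²) = 812.8201·6299.5969/18491.8984 = 276.901748.
Predictive variance for one new observation = σₙ² + σ² = 812.8201·6299.5969/18491.8984 + 6299.5969 = σ²·(σ₀² + 18491.8984)/18491.8984 = 6299.5969·19304.7185/18491.8984 = 6576.498648; SD = √(6299.5969·19304.7185/18491.8984) = 81.0956.

81.0956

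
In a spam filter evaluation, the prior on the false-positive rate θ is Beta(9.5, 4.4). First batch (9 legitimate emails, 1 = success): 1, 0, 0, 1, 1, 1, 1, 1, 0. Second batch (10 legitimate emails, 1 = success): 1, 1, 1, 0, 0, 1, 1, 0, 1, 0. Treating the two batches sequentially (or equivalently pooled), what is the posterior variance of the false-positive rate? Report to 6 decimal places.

The Beta prior is conjugate to a Binomial/Bernoulli likelihood; the update adds successes to α and failures to β.
After batch 1: Beta(9.5+6, 4.4+3) = Beta(15.5, 7.4).
After batch 2: Beta(15.5+6, 7.4+4) = Beta(21.5, 11.4).
Var = αβ/((α+β)²(α+β+1)) = 21.5·11.4/(32.9²·33.9) = 0.006680.

0.006680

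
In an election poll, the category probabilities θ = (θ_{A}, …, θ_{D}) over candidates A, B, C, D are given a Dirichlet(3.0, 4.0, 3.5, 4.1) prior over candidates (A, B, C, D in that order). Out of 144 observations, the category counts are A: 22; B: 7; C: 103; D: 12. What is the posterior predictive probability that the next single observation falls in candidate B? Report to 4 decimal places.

0.0694

The Dirichlet prior is conjugate to the Multinomial likelihood: each posterior αⱼ = prior αⱼ + observed count nⱼ.
Posterior concentration: (25.0, 11.0, 106.5, 16.1), total = 158.6.
P(next = B | data) = α_{B}/Σα = 0.0694.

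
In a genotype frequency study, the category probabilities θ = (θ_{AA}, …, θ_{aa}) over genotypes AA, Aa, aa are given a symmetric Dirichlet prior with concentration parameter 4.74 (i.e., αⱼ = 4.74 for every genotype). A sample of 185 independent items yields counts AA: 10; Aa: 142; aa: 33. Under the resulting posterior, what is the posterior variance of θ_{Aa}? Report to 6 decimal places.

The Dirichlet prior is conjugate to the Multinomial likelihood: each posterior αⱼ = prior αⱼ + observed count nⱼ.
Posterior concentration: (14.74, 146.74, 37.74), total = 199.22.
Var[θ_j] = α_j(Σα−α_j)/((Σα)²(Σα+1)) = 146.74·52.48/(199.22²·200.22) = 0.000969.

0.000969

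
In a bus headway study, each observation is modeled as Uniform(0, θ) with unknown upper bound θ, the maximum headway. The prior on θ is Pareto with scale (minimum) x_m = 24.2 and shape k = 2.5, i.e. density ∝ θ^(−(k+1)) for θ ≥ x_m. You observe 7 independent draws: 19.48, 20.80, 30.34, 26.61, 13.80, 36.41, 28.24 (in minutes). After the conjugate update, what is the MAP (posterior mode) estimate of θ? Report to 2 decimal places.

36.41

A Pareto(scale x_m, shape k) prior on the upper bound θ of Uniform(0, θ) is conjugate: posterior is Pareto(max(x_m, max xᵢ), k + n).
Sample maximum = 36.41; prior scale x_m = 24.2 → posterior scale = max = 36.41.
Posterior shape = 2.5 + 7 = 9.5.
The Pareto density is decreasing on [x_m, ∞), so the mode is x_m = 36.41.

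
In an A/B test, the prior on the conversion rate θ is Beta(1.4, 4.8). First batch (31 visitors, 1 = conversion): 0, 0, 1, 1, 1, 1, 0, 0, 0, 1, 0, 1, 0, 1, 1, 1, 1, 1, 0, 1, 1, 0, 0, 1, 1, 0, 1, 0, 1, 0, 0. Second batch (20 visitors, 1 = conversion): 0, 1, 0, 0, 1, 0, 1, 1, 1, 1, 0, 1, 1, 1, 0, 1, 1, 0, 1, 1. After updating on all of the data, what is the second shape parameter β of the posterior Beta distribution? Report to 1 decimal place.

The Beta prior is conjugate to a Binomial/Bernoulli likelihood; the update adds successes to α and failures to β.
After batch 1: Beta(1.4+17, 4.8+14) = Beta(18.4, 18.8).
After batch 2: Beta(18.4+13, 18.8+7) = Beta(31.4, 25.8).
Posterior β = 25.8.

25.8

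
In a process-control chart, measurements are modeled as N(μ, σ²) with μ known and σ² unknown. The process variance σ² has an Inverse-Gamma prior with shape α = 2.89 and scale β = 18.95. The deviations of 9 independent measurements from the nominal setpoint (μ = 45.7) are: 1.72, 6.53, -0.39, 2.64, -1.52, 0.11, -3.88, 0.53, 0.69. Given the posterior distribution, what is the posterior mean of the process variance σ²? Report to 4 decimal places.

With known mean μ and an Inverse-Gamma(α, β) prior on σ², the Normal likelihood is conjugate: posterior is Inv-Gamma(α + n/2, β + Σ(xᵢ−μ)²/2).
Σ(xᵢ−μ)² = (1.72)² + (6.53)² + (-0.39)² + (2.64)² + (-1.52)² + (0.11)² + (-3.88)² + (0.53)² + (0.69)² = 70.8549.
Posterior: Inv-Gamma(2.89 + 9/2, 18.95 + 70.8549/2) = Inv-Gamma(7.39, 54.37745).
E[σ²|data] = β/(α−1) = 54.37745/6.39 = 8.5098.

8.5098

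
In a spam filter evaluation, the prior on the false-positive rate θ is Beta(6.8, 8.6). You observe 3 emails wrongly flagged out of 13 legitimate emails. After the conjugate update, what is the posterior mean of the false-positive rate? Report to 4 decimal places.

The Beta prior is conjugate to a Binomial/Bernoulli likelihood; the update adds successes to α and failures to β.
Posterior: Beta(α+k, β+n−k) = Beta(6.8+3, 8.6+10) = Beta(9.8, 18.6).
Posterior mean = α/(α+β) = 9.8/28.4 = 0.3451.

0.3451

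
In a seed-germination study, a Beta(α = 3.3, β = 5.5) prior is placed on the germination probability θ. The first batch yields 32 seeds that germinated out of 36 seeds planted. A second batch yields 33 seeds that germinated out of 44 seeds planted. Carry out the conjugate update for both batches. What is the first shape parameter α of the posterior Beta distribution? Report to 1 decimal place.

68.3

The Beta prior is conjugate to a Binomial/Bernoulli likelihood; the update adds successes to α and failures to β.
After batch 1: Beta(3.3+32, 5.5+4) = Beta(35.3, 9.5).
After batch 2: Beta(35.3+33, 9.5+11) = Beta(68.3, 20.5).
Posterior α = 68.3.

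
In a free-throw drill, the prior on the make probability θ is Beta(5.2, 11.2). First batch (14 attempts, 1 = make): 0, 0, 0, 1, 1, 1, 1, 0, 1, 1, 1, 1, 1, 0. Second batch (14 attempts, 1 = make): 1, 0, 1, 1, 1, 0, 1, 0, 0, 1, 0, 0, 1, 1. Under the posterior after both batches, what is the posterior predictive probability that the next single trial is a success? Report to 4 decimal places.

0.5000

The Beta prior is conjugate to a Binomial/Bernoulli likelihood; the update adds successes to α and failures to β.
After batch 1: Beta(5.2+9, 11.2+5) = Beta(14.2, 16.2).
After batch 2: Beta(14.2+8, 16.2+6) = Beta(22.2, 22.2).
For a single future Bernoulli trial, P(success | data) = α/(α+β) = 0.5000.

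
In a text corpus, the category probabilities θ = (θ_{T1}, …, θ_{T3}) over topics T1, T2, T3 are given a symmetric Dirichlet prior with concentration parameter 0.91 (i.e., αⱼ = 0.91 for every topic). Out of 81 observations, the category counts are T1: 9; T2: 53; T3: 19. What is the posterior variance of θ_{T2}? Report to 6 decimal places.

The Dirichlet prior is conjugate to the Multinomial likelihood: each posterior αⱼ = prior αⱼ + observed count nⱼ.
Posterior concentration: (9.91, 53.91, 19.91), total = 83.73.
Var[θ_j] = α_j(Σα−α_j)/((Σα)²(Σα+1)) = 53.91·29.82/(83.73²·84.73) = 0.002706.

0.002706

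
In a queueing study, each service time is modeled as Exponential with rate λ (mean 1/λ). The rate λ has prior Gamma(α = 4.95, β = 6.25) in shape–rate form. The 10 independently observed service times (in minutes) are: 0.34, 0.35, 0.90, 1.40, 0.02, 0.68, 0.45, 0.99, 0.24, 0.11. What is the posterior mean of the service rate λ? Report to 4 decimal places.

With a Gamma(shape α, rate β) prior on the exponential rate λ, the posterior after n observations with total T = Σxᵢ is Gamma(α+n, β+T).
Sum of observations T = 5.48 minutes; n = 10.
Posterior: Gamma(4.95+10, 6.25+5.48) = Gamma(14.95, 11.73).
Posterior mean of λ = α/β = 14.95/11.73 = 1.2745.

1.2745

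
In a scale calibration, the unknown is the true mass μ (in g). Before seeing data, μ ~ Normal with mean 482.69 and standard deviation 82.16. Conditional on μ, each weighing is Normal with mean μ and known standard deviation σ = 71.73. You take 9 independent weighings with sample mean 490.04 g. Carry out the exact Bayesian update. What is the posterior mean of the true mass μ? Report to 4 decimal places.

489.4661

For Normal data with known variance σ², a Normal(μ₀, σ₀²) prior on μ is conjugate. Posterior precision = 1/σ₀² + n/σ²; posterior mean is the precision-weighted average of μ₀ and x̄.
n·x̄ = 9·490.04 = 4410.36.
σ₀² = 82.16² = 6750.2656, σ² = 71.73² = 5145.1929; σ² + n·σ₀² = 5145.1929 + 9·6750.2656 = 65897.5833.
Posterior mean = (μ₀/σ₀² + n·x̄/σ²)/(1/σ₀² + n/σ²) = (σ²·μ₀ + σ₀²·n·x̄)/(σ² + n·σ₀²) = (5145.1929·482.69 + 6750.2656·4410.36)/65897.5833 = 32254634.552517/65897.5833 = 489.4661.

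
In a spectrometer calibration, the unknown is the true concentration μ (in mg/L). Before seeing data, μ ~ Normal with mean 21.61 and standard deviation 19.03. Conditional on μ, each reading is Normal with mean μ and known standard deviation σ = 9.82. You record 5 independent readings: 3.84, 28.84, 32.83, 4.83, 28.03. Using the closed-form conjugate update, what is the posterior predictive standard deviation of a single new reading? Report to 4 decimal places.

10.7118

For Normal data with known variance σ², a Normal(μ₀, σ₀²) prior on μ is conjugate. Posterior precision = 1/σ₀² + n/σ²; posterior mean is the precision-weighted average of μ₀ and x̄.
σ₀² = 19.03² = 362.1409, σ² = 9.82² = 96.4324; σ² + n·σ₀² = 96.4324 + 5·362.1409 = 1907.1369.
Posterior precision = 1/σ₀² + n/σ² = 1/362.1409 + 5/96.4324 = (σ² + n·σ₀²)/(σ₀²σ²) = 1907.1369/(362.1409·96.4324); posterior variance σₙ² = σ₀²σ²/(σ² + n·σ₀²) = 362.1409·96.4324/1907.1369 = 18.311279.
Predictive variance for one new observation = σₙ² + σ² = 362.1409·96.4324/1907.1369 + 96.4324 = σ²·(σ₀² + 1907.1369)/1907.1369 = 96.4324·2269.2778/1907.1369 = 114.743679; SD = √(96.4324·2269.2778/1907.1369) = 10.7118.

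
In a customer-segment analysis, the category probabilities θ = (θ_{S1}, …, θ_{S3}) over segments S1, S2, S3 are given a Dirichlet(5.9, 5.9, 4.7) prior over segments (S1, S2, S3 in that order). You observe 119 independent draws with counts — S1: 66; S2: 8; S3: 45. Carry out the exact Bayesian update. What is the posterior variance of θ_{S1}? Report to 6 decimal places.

0.001825

The Dirichlet prior is conjugate to the Multinomial likelihood: each posterior αⱼ = prior αⱼ + observed count nⱼ.
Posterior concentration: (71.9, 13.9, 49.7), total = 135.5.
Var[θ_j] = α_j(Σα−α_j)/((Σα)²(Σα+1)) = 71.9·63.6/(135.5²·136.5) = 0.001825.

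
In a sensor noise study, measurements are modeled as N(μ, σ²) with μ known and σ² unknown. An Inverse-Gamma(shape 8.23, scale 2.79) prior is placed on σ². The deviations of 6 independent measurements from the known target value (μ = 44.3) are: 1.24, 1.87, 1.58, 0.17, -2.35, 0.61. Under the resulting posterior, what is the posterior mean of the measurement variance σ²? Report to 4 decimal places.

With known mean μ and an Inverse-Gamma(α, β) prior on σ², the Normal likelihood is conjugate: posterior is Inv-Gamma(α + n/2, β + Σ(xᵢ−μ)²/2).
Σ(xᵢ−μ)² = (1.24)² + (1.87)² + (1.58)² + (0.17)² + (-2.35)² + (0.61)² = 13.4544.
Posterior: Inv-Gamma(8.23 + 6/2, 2.79 + 13.4544/2) = Inv-Gamma(11.23, 9.51720).
E[σ²|data] = β/(α−1) = 9.51720/10.23 = 0.9303.

0.9303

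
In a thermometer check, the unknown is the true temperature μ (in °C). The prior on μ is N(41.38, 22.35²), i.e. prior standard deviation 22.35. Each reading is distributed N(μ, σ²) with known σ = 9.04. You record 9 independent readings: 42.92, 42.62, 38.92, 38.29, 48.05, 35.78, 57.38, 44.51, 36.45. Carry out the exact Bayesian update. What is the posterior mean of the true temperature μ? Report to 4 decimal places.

For Normal data with known variance σ², a Normal(μ₀, σ₀²) prior on μ is conjugate. Posterior precision = 1/σ₀² + n/σ²; posterior mean is the precision-weighted average of μ₀ and x̄.
Σxᵢ = 42.92 + 42.62 + 38.92 + 38.29 + 48.05 + 35.78 + 57.38 + 44.51 + 36.45 = 384.92, so n·x̄ = 384.92.
σ₀² = 22.35² = 499.5225, σ² = 9.04² = 81.7216; σ² + n·σ₀² = 81.7216 + 9·499.5225 = 4577.4241.
Posterior mean = (μ₀/σ₀² + n·x̄/σ²)/(1/σ₀² + n/σ²) = (σ²·μ₀ + σ₀²·n·x̄)/(σ² + n·σ₀²) = (81.7216·41.38 + 499.5225·384.92)/4577.4241 = 195657.840508/4577.4241 = 42.7441.

42.7441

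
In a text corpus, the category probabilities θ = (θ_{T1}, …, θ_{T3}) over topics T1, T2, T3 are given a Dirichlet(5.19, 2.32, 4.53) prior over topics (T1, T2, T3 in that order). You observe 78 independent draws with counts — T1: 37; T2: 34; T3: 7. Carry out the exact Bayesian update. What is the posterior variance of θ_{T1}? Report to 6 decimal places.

0.002735

The Dirichlet prior is conjugate to the Multinomial likelihood: each posterior αⱼ = prior αⱼ + observed count nⱼ.
Posterior concentration: (42.19, 36.32, 11.53), total = 90.04.
Var[θ_j] = α_j(Σα−α_j)/((Σα)²(Σα+1)) = 42.19·47.85/(90.04²·91.04) = 0.002735.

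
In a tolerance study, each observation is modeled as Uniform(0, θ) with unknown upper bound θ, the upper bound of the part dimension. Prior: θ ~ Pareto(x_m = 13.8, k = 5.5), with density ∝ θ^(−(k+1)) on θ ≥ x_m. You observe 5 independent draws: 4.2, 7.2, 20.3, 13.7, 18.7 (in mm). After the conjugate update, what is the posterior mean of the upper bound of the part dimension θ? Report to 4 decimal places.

22.4368

A Pareto(scale x_m, shape k) prior on the upper bound θ of Uniform(0, θ) is conjugate: posterior is Pareto(max(x_m, max xᵢ), k + n).
Sample maximum = 20.3; prior scale x_m = 13.8 → posterior scale = max = 20.3.
Posterior shape = 5.5 + 5 = 10.5.
E[θ|data] = k·x_m/(k−1) = 10.5·20.3/9.5 = 22.4368.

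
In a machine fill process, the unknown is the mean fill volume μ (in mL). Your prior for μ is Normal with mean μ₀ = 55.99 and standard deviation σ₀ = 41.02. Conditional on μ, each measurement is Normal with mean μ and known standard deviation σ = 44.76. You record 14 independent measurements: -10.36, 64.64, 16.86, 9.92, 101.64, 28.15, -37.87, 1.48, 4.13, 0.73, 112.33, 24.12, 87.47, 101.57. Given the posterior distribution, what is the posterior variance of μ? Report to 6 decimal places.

For Normal data with known variance σ², a Normal(μ₀, σ₀²) prior on μ is conjugate. Posterior precision = 1/σ₀² + n/σ²; posterior mean is the precision-weighted average of μ₀ and x̄.
σ₀² = 41.02² = 1682.6404, σ² = 44.76² = 2003.4576; σ² + n·σ₀² = 2003.4576 + 14·1682.6404 = 25560.4232.
Posterior precision = 1/σ₀² + n/σ² = 1/1682.6404 + 14/2003.4576 = (σ² + n·σ₀²)/(σ₀²σ²) = 25560.4232/(1682.6404·2003.4576); posterior variance σₙ² = σ₀²σ²/(σ² + n·σ₀²) = 1682.6404·2003.4576/25560.4232 = 131.887437.

131.887437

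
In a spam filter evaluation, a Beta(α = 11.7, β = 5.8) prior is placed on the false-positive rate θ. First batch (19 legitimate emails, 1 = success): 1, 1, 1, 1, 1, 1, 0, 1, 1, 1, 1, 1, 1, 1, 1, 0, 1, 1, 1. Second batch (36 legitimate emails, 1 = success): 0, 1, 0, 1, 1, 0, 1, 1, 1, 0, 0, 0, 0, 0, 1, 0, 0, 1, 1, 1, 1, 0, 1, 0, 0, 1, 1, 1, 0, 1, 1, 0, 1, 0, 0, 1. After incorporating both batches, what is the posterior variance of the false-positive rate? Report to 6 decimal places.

The Beta prior is conjugate to a Binomial/Bernoulli likelihood; the update adds successes to α and failures to β.
After batch 1: Beta(11.7+17, 5.8+2) = Beta(28.7, 7.8).
After batch 2: Beta(28.7+19, 7.8+17) = Beta(47.7, 24.8).
Var = αβ/((α+β)²(α+β+1)) = 47.7·24.8/(72.5²·73.5) = 0.003062.

0.003062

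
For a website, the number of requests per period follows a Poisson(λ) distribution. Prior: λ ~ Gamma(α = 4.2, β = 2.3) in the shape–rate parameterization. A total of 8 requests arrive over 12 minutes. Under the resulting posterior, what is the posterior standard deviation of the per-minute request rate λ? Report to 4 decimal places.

0.2443

With a Gamma(shape α, rate β) prior, the Poisson likelihood is conjugate: the posterior is Gamma(α + ΣXᵢ, β + n).
Posterior: Gamma(α+S, β+n) = Gamma(4.2+8, 2.3+12) = Gamma(12.2, 14.3).
SD = √α/β = √12.2/14.3 = 0.2443.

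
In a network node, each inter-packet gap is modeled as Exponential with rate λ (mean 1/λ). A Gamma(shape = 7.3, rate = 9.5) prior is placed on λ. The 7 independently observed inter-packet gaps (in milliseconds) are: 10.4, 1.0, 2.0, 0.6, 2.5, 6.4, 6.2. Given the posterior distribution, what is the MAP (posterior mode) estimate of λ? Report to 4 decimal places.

0.3446

With a Gamma(shape α, rate β) prior on the exponential rate λ, the posterior after n observations with total T = Σxᵢ is Gamma(α+n, β+T).
Sum of observations T = 29.1 milliseconds; n = 7.
Posterior: Gamma(7.3+7, 9.5+29.1) = Gamma(14.3, 38.6).
Mode = (α−1)/β = 0.3446.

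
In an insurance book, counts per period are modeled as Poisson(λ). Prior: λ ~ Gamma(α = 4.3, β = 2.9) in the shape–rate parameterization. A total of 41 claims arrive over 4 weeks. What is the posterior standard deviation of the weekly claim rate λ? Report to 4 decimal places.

0.9754

With a Gamma(shape α, rate β) prior, the Poisson likelihood is conjugate: the posterior is Gamma(α + ΣXᵢ, β + n).
Posterior: Gamma(α+S, β+n) = Gamma(4.3+41, 2.9+4) = Gamma(45.3, 6.9).
SD = √α/β = √45.3/6.9 = 0.9754.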